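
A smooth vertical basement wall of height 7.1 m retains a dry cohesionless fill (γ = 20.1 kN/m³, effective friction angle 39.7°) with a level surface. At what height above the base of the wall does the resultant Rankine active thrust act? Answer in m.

K_a = 0.2204.
The pressure distribution is triangular, so the resultant acts at H/3 above the base = 7.1/3 = 2.367 m.

2.37 m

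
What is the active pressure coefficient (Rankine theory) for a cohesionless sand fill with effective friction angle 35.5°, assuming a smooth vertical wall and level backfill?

K_a = (1 − sin φ)/(1 + sin φ) = (1 − sin 35.5°)/(1 + sin 35.5°) = 0.2653.

0.265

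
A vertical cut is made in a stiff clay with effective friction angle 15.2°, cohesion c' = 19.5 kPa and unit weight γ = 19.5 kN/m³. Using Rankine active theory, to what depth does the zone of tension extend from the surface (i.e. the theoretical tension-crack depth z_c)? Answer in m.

2.62 m

K_a = tan²(45° − 15.2°/2) = 0.5845; √K_a = 0.7646.
The active pressure is zero where K_a γ z = 2c√K_a, so z_c = 2c/(γ√K_a) = 2×19.5/(19.5×0.7646) = 2.616 m.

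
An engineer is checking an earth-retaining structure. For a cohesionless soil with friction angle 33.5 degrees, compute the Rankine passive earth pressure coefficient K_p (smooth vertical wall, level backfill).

K_p = (1 + sin φ)/(1 − sin φ) = tan²(45° + 33.5°/2) = 3.464.

3.46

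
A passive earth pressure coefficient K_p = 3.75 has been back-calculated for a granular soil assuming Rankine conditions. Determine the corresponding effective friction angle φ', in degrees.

35.4°

K_p = (1+sin φ)/(1−sin φ) ⇒ sin φ = (K_p − 1)/(K_p + 1) = 0.5789.
φ = arcsin(0.5789) = 35.38°.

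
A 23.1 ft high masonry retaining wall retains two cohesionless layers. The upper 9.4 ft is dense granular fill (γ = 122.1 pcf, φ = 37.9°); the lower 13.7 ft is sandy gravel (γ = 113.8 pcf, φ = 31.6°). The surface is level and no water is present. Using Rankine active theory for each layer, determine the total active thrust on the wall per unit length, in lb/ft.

K_a1 = tan²(45°−37.9°/2) = 0.2389; K_a2 = tan²(45°−31.6°/2) = 0.3123.
Layer 1: σ at base = K_a1 γ₁ h₁ = 274.2 psf; P₁ = ½×274.2×9.4 = 1289.
Layer 2: σ_v at top = γ₁h₁ = 1148; σ_h top = K_a2×1148 = 358.5; σ_h base = K_a2×(1148+113.8×13.7) = 845.5.
P₂ = ½(358.5+845.5)×13.7 = 8247. Total P_a = 1289+8247 = 9536 lb/ft.

9540 lb/ft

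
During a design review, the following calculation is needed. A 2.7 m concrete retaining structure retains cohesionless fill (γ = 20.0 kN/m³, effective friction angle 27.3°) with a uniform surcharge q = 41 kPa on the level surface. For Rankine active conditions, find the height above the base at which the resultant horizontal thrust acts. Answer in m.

1.17 m

K_a = 0.3711.
Triangular part P₁ = ½K_aγH² = 27.06 at H/3 = 0.9000 m; rectangular part P₂ = K_a q H = 41.08 at H/2 = 1.350 m.
ȳ = (P₁·0.9000 + P₂·1.350)/(P₁+P₂) = 1.171 m.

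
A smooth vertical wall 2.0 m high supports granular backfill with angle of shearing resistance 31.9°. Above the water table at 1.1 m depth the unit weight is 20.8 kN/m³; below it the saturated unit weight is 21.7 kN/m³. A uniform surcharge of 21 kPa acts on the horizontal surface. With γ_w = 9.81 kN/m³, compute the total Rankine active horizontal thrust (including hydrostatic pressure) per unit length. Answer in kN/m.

K_a = tan²(45° − φ/2) = 0.3085.
γ' = 21.7 − 9.81 = 11.89 kN/m³. h₂ = H − d_w = 0.9 m.
σ'_h: at surface K_a·q = 6.479; at WT K_a(q+γd_w) = 13.54; at base K_a(q+γd_w+γ'h₂) = 16.84 kPa.
P₁ = ½(6.479+13.54)×1.1 = 11.01; P₂ = ½(13.54+16.84)×0.9 = 13.67; P_w = ½γ_w h₂² = 3.973.
Total = 11.01+13.67+3.973 = 28.65 kN/m.

28.7 kN/m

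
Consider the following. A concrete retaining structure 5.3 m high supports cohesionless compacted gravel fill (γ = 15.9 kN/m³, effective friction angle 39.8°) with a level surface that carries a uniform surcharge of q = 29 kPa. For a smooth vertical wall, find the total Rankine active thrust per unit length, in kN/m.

K_a = tan²(45° − φ/2) = 0.2194.
Soil triangle: ½ K_a γ H² = 0.5×0.2194×15.9×5.3² = 49.00 kN/m.
Surcharge rectangle: K_a q H = 0.2194×29×5.3 = 33.73 kN/m.
Total = 49.00 + 33.73 = 82.73 kN/m.

82.7 kN/m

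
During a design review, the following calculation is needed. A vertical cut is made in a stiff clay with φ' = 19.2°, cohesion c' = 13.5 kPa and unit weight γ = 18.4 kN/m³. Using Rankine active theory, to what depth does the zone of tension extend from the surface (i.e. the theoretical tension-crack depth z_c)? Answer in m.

2.06 m

K_a = tan²(45° − 19.2°/2) = 0.5050; √K_a = 0.7107.
The active pressure is zero where K_a γ z = 2c√K_a, so z_c = 2c/(γ√K_a) = 2×13.5/(18.4×0.7107) = 2.065 m.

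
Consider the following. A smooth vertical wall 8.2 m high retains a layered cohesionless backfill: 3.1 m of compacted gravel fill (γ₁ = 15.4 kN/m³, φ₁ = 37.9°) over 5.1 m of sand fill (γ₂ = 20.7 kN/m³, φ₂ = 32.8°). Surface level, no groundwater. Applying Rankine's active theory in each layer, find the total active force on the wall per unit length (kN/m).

K_a1 = tan²(45°−37.9°/2) = 0.2389; K_a2 = tan²(45°−32.8°/2) = 0.2973.
Layer 1: σ at base = K_a1 γ₁ h₁ = 11.41 kPa; P₁ = ½×11.41×3.1 = 17.68.
Layer 2: σ_v at top = γ₁h₁ = 47.74; σ_h top = K_a2×47.74 = 14.19; σ_h base = K_a2×(47.74+20.7×5.1) = 45.57.
P₂ = ½(14.19+45.57)×5.1 = 152.4. Total P_a = 17.68+152.4 = 170.1 kN/m.

170 kN/m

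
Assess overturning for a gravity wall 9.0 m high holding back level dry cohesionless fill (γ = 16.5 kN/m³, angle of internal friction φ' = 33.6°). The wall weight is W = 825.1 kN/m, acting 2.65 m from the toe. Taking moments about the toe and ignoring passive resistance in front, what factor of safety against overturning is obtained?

3.79

K_a = tan²(45° − 33.6°/2) = 0.2875.
P_a = ½K_aγH² = 0.5×0.2875×16.5×9.0² = 192.1 kN/m, acting at H/3 = 3.000 m above the base.
Overturning moment M_o = P_a × H/3 = 192.1 × 3.000 = 576.4.
Resisting moment M_r = W × 2.65 = 825.1 × 2.65 = 2187.
FS_overturning = M_r/M_o = 2187/576.4 = 3.794.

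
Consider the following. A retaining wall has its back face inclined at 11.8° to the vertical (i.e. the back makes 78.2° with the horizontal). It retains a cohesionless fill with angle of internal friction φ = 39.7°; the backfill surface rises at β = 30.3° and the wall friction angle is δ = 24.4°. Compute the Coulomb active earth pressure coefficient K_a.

0.488

K_a = sin²(α+φ) / [sin²α · sin(α−δ) · (1 + √{sin(φ+δ)sin(φ−β) / (sin(α−δ)sin(α+β))})²].
With α = 78.2°, φ = 39.7°, δ = 24.4°, β = 30.3°: K_a = 0.4884.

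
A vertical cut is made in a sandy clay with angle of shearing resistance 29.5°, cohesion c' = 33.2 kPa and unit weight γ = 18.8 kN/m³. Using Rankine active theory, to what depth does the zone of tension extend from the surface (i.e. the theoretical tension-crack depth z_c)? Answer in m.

K_a = tan²(45° − 29.5°/2) = 0.3401; √K_a = 0.5832.
The active pressure is zero where K_a γ z = 2c√K_a, so z_c = 2c/(γ√K_a) = 2×33.2/(18.8×0.5832) = 6.056 m.

6.06 m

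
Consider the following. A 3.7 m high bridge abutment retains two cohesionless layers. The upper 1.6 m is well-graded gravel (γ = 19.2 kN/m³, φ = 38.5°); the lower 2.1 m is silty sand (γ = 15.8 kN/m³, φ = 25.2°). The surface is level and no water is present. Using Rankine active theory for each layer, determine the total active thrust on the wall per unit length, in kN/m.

45.7 kN/m

K_a1 = tan²(45°−38.5°/2) = 0.2327; K_a2 = tan²(45°−25.2°/2) = 0.4027.
Layer 1: σ at base = K_a1 γ₁ h₁ = 7.147 kPa; P₁ = ½×7.147×1.6 = 5.718.
Layer 2: σ_v at top = γ₁h₁ = 30.72; σ_h top = K_a2×30.72 = 12.37; σ_h base = K_a2×(30.72+15.8×2.1) = 25.74.
P₂ = ½(12.37+25.74)×2.1 = 40.01. Total P_a = 5.718+40.01 = 45.73 kN/m.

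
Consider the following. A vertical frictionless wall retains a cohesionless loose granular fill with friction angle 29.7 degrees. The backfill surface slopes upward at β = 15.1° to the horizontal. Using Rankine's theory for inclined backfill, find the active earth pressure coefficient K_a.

0.379

K_a = cos β · (cos β − √(cos²β − cos²φ)) / (cos β + √(cos²β − cos²φ)).
cos β = 0.9655, cos φ = 0.8686, √(cos²β − cos²φ) = 0.4214.
K_a = 0.9655 × (0.9655 − 0.4214)/(0.9655 + 0.4214) = 0.3787.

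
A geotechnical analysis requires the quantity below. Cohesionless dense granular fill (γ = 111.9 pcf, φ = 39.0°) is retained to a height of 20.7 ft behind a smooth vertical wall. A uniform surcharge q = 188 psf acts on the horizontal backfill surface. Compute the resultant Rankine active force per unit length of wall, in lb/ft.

K_a = tan²(45° − φ/2) = 0.2275.
Soil triangle: ½ K_a γ H² = 0.5×0.2275×111.9×20.7² = 5454 lb/ft.
Surcharge rectangle: K_a q H = 0.2275×188×20.7 = 885.4 lb/ft.
Total = 5454 + 885.4 = 6340 lb/ft.

6340 lb/ft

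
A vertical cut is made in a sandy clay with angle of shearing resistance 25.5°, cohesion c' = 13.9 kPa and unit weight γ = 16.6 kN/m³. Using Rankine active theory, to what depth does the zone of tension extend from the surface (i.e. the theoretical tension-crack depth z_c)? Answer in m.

2.65 m

K_a = tan²(45° − 25.5°/2) = 0.3981; √K_a = 0.6310.
The active pressure is zero where K_a γ z = 2c√K_a, so z_c = 2c/(γ√K_a) = 2×13.9/(16.6×0.6310) = 2.654 m.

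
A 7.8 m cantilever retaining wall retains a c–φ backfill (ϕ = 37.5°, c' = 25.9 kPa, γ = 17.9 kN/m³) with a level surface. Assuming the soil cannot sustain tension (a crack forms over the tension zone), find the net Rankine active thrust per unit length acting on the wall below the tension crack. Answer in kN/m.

8.12 kN/m

K_a = 0.2432; √K_a = 0.4931.
Tension-crack depth z_c = 2c/(γ√K_a) = 2×25.9/(17.9×0.4931) = 5.868 m.
σ_a at base = K_a γ H − 2c√K_a = 0.2432×17.9×7.8 − 2×25.9×0.4931 = 8.410 kPa.
P_a = ½ × 8.410 × (H − z_c) = 0.5×8.410×1.932 = 8.123 kN/m.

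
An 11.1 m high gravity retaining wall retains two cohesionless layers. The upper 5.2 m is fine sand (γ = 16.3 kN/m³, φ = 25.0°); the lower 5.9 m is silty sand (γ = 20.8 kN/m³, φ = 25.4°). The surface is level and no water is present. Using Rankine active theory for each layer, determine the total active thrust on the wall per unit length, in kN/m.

434 kN/m

K_a1 = tan²(45°−25.0°/2) = 0.4059; K_a2 = tan²(45°−25.4°/2) = 0.3996.
Layer 1: σ at base = K_a1 γ₁ h₁ = 34.40 kPa; P₁ = ½×34.40×5.2 = 89.44.
Layer 2: σ_v at top = γ₁h₁ = 84.76; σ_h top = K_a2×84.76 = 33.87; σ_h base = K_a2×(84.76+20.8×5.9) = 82.92.
P₂ = ½(33.87+82.92)×5.9 = 344.5. Total P_a = 89.44+344.5 = 434.0 kN/m.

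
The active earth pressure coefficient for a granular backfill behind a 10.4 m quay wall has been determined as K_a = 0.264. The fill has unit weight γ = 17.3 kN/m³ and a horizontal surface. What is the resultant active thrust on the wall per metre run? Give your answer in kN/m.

247 kN/m

P = ½ K_a γ H² = 0.5 × 0.264 × 17.3 × 10.4² = 247.0 kN/m.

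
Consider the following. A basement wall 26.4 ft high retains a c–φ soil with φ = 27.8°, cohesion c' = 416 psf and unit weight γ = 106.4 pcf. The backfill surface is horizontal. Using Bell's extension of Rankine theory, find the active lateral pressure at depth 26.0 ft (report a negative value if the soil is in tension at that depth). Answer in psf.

505 psf

K_a = (1 − sin φ)/(1 + sin φ) = 0.3639.
σ_a = K_a γ z − 2c√K_a = 0.3639×106.4×26.0 − 2×416×0.6032 = 504.8 psf.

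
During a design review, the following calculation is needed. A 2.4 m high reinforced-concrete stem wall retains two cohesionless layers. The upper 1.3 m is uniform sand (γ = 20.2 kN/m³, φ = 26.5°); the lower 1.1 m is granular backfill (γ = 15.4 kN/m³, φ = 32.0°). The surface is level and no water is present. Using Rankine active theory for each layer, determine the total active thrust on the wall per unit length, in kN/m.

K_a1 = tan²(45°−26.5°/2) = 0.3829; K_a2 = tan²(45°−32.0°/2) = 0.3073.
Layer 1: σ at base = K_a1 γ₁ h₁ = 10.06 kPa; P₁ = ½×10.06×1.3 = 6.536.
Layer 2: σ_v at top = γ₁h₁ = 26.26; σ_h top = K_a2×26.26 = 8.069; σ_h base = K_a2×(26.26+15.4×1.1) = 13.27.
P₂ = ½(8.069+13.27)×1.1 = 11.74. Total P_a = 6.536+11.74 = 18.27 kN/m.

18.3 kN/m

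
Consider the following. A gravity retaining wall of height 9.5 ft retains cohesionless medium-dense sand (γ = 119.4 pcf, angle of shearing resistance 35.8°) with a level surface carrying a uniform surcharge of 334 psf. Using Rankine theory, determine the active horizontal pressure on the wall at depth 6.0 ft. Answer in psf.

K_a = (1 − sin φ)/(1 + sin φ) = 0.2619.
σ_v = γz + q = 119.4 × 6.0 + 334 = 1050 psf.
σ_h = K_a σ_v = 0.2619 × 1050 = 275.1 psf.

275 psf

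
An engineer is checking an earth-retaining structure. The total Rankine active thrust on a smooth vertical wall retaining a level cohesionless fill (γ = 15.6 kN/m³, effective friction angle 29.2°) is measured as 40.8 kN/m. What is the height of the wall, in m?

3.90 m

K_a = 0.3442. P_a = ½ K_a γ H² ⇒ H = √(2P_a/(K_a γ)).
H = √(2×40.8/(0.3442×15.6)) = 3.898 m.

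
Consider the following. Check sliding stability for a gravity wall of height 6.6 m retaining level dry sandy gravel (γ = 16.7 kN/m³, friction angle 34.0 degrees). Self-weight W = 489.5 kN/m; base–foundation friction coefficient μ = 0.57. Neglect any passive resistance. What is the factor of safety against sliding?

2.71

K_a = tan²(45° − 34.0°/2) = 0.2827.
P_a = ½K_aγH² = 0.5×0.2827×16.7×6.6² = 102.8 kN/m, acting at H/3 = 2.200 m above the base.
FS_sliding = μW / P_a = 0.57×489.5 / 102.8 = 2.713.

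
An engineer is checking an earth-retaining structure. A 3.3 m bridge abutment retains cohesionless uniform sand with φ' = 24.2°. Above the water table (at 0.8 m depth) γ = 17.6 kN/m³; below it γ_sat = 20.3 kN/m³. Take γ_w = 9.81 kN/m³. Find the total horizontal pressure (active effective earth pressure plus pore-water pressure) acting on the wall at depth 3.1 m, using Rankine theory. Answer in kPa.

38.6 kPa

K_a = (1 − sin φ)/(1 + sin φ) = 0.4185.
γ' = 20.3 − 9.81 = 10.49 kN/m³.
Effective vertical stress at 3.1 m: σ'_v = 17.6×0.8 + 10.49×2.30 = 38.21 kPa.
σ'_h = K_a σ'_v = 0.4185 × 38.21 = 15.99 kPa; u = γ_w × 2.30 = 22.56 kPa.
Total σ_h = 15.99 + 22.56 = 38.55 kPa.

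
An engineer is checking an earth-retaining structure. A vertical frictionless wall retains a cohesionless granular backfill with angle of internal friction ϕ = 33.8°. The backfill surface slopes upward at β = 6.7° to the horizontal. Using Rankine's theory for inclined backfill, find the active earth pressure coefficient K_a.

0.290

K_a = cos β · (cos β − √(cos²β − cos²φ)) / (cos β + √(cos²β − cos²φ)).
cos β = 0.9932, cos φ = 0.8310, √(cos²β − cos²φ) = 0.5439.
K_a = 0.9932 × (0.9932 − 0.5439)/(0.9932 + 0.5439) = 0.2903.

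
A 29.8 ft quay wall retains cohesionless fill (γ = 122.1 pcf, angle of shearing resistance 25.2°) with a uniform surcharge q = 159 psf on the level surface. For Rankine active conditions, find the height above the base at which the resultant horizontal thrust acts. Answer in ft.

K_a = 0.4027.
Triangular part P₁ = ½K_aγH² = 21830 at H/3 = 9.933 ft; rectangular part P₂ = K_a q H = 1908 at H/2 = 14.90 ft.
ȳ = (P₁·9.933 + P₂·14.90)/(P₁+P₂) = 10.33 ft.

10.3 ft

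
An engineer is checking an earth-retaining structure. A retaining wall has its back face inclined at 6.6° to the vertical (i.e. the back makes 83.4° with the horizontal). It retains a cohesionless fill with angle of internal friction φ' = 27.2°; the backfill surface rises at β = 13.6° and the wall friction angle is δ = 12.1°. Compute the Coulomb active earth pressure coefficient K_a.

0.480

K_a = sin²(α+φ) / [sin²α · sin(α−δ) · (1 + √{sin(φ+δ)sin(φ−β) / (sin(α−δ)sin(α+β))})²].
With α = 83.4°, φ = 27.2°, δ = 12.1°, β = 13.6°: K_a = 0.4796.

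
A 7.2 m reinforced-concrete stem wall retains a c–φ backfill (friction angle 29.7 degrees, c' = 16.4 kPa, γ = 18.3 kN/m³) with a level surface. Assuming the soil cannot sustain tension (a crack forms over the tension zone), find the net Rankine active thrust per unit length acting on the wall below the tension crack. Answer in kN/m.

K_a = 0.3374; √K_a = 0.5808.
Tension-crack depth z_c = 2c/(γ√K_a) = 2×16.4/(18.3×0.5808) = 3.086 m.
σ_a at base = K_a γ H − 2c√K_a = 0.3374×18.3×7.2 − 2×16.4×0.5808 = 25.40 kPa.
P_a = ½ × 25.40 × (H − z_c) = 0.5×25.40×4.114 = 52.25 kN/m.

52.3 kN/m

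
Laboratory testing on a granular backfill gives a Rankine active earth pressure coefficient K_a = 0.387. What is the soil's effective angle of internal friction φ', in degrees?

K_a = tan²(45° − φ/2) ⇒ 45° − φ/2 = arctan(√0.387) = 31.89°.
φ = 2(45° − 31.89°) = 26.23°.

26.2°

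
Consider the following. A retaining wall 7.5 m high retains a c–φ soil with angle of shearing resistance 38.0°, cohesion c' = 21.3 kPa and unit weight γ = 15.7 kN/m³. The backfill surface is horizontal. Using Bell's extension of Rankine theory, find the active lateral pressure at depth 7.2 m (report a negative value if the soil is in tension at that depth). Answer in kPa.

6.11 kPa

K_a = (1 − sin φ)/(1 + sin φ) = 0.2379.
σ_a = K_a γ z − 2c√K_a = 0.2379×15.7×7.2 − 2×21.3×0.4877 = 6.113 kPa.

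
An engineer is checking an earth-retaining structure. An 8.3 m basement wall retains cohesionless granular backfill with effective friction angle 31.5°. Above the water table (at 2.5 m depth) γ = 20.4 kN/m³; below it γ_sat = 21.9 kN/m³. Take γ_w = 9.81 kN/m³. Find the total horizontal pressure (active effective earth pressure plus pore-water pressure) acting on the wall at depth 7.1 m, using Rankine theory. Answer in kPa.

K_a = (1 − sin φ)/(1 + sin φ) = 0.3136.
γ' = 21.9 − 9.81 = 12.09 kN/m³.
Effective vertical stress at 7.1 m: σ'_v = 20.4×2.5 + 12.09×4.60 = 106.6 kPa.
σ'_h = K_a σ'_v = 0.3136 × 106.6 = 33.44 kPa; u = γ_w × 4.60 = 45.13 kPa.
Total σ_h = 33.44 + 45.13 = 78.56 kPa.

78.6 kPa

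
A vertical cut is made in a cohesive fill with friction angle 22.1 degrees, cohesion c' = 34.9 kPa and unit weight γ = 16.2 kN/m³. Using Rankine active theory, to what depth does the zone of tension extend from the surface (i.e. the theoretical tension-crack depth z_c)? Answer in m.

6.40 m

K_a = tan²(45° − 22.1°/2) = 0.4533; √K_a = 0.6732.
The active pressure is zero where K_a γ z = 2c√K_a, so z_c = 2c/(γ√K_a) = 2×34.9/(16.2×0.6732) = 6.400 m.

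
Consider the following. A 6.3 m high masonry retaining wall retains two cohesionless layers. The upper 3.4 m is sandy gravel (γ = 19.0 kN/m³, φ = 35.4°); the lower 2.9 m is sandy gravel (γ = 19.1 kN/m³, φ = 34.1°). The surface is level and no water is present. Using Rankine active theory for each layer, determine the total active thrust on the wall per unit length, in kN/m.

K_a1 = tan²(45°−35.4°/2) = 0.2664; K_a2 = tan²(45°−34.1°/2) = 0.2815.
Layer 1: σ at base = K_a1 γ₁ h₁ = 17.21 kPa; P₁ = ½×17.21×3.4 = 29.26.
Layer 2: σ_v at top = γ₁h₁ = 64.60; σ_h top = K_a2×64.60 = 18.19; σ_h base = K_a2×(64.60+19.1×2.9) = 33.78.
P₂ = ½(18.19+33.78)×2.9 = 75.35. Total P_a = 29.26+75.35 = 104.6 kN/m.

105 kN/m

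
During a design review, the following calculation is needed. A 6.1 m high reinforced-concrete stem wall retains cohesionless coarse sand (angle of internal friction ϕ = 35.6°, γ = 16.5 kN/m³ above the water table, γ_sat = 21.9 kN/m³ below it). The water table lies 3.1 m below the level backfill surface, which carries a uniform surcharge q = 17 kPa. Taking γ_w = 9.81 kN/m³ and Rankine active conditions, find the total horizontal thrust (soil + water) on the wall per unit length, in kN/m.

147 kN/m

K_a = tan²(45° − φ/2) = 0.2641.
γ' = 21.9 − 9.81 = 12.09 kN/m³. h₂ = H − d_w = 3.0 m.
σ'_h: at surface K_a·q = 4.490; at WT K_a(q+γd_w) = 18.00; at base K_a(q+γd_w+γ'h₂) = 27.58 kPa.
P₁ = ½(4.490+18.00)×3.1 = 34.86; P₂ = ½(18.00+27.58)×3.0 = 68.37; P_w = ½γ_w h₂² = 44.14.
Total = 34.86+68.37+44.14 = 147.4 kN/m.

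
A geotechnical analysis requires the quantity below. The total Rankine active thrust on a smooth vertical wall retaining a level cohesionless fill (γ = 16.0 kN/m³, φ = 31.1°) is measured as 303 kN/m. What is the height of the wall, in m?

K_a = 0.3188. P_a = ½ K_a γ H² ⇒ H = √(2P_a/(K_a γ)).
H = √(2×303/(0.3188×16.0)) = 10.90 m.

10.9 m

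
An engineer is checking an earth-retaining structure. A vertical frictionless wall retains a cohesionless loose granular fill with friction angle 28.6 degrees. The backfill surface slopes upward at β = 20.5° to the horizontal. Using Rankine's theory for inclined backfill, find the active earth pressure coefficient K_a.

K_a = cos β · (cos β − √(cos²β − cos²φ)) / (cos β + √(cos²β − cos²φ)).
cos β = 0.9367, cos φ = 0.8780, √(cos²β − cos²φ) = 0.3263.
K_a = 0.9367 × (0.9367 − 0.3263)/(0.9367 + 0.3263) = 0.4526.

0.453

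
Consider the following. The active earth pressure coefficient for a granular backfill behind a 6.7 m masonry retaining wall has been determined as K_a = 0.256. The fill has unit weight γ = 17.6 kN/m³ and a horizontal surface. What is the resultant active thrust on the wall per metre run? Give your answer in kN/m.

P = ½ K_a γ H² = 0.5 × 0.256 × 17.6 × 6.7² = 101.1 kN/m.

101 kN/m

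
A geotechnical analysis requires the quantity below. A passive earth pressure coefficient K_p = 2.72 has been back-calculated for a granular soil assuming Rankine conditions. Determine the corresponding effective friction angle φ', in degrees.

K_p = (1+sin φ)/(1−sin φ) ⇒ sin φ = (K_p − 1)/(K_p + 1) = 0.4624.
φ = arcsin(0.4624) = 27.54°.

27.5°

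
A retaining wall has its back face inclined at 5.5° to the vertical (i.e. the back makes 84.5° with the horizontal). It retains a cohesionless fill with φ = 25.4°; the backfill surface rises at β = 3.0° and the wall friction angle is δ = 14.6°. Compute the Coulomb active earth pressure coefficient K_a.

K_a = sin²(α+φ) / [sin²α · sin(α−δ) · (1 + √{sin(φ+δ)sin(φ−β) / (sin(α−δ)sin(α+β))})²].
With α = 84.5°, φ = 25.4°, δ = 14.6°, β = 3.0°: K_a = 0.4162.

0.416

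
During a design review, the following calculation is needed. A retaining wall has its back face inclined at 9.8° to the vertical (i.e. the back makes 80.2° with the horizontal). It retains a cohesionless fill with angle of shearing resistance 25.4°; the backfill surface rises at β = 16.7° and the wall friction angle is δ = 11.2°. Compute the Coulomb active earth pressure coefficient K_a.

K_a = sin²(α+φ) / [sin²α · sin(α−δ) · (1 + √{sin(φ+δ)sin(φ−β) / (sin(α−δ)sin(α+β))})²].
With α = 80.2°, φ = 25.4°, δ = 11.2°, β = 16.7°: K_a = 0.5945.

0.595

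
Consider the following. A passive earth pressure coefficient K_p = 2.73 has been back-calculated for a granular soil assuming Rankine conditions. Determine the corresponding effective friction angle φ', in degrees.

27.6°

K_p = (1+sin φ)/(1−sin φ) ⇒ sin φ = (K_p − 1)/(K_p + 1) = 0.4638.
φ = arcsin(0.4638) = 27.63°.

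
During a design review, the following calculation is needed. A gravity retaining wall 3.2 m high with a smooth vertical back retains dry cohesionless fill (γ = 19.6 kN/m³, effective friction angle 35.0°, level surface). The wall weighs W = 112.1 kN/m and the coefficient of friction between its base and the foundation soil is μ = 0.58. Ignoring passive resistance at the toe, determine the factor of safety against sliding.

K_a = tan²(45° − 35.0°/2) = 0.2710.
P_a = ½K_aγH² = 0.5×0.2710×19.6×3.2² = 27.19 kN/m, acting at H/3 = 1.067 m above the base.
FS_sliding = μW / P_a = 0.58×112.1 / 27.19 = 2.391.

2.39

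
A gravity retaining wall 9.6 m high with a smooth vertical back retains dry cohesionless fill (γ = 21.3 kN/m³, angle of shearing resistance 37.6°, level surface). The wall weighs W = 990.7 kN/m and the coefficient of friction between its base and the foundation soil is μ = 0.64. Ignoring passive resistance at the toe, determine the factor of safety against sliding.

2.67

K_a = tan²(45° − 37.6°/2) = 0.2421.
P_a = ½K_aγH² = 0.5×0.2421×21.3×9.6² = 237.6 kN/m, acting at H/3 = 3.200 m above the base.
FS_sliding = μW / P_a = 0.64×990.7 / 237.6 = 2.668.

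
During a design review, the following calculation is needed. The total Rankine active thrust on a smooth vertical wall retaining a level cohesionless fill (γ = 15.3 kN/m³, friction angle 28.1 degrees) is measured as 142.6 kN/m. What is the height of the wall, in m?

7.20 m

K_a = 0.3596. P_a = ½ K_a γ H² ⇒ H = √(2P_a/(K_a γ)).
H = √(2×142.6/(0.3596×15.3)) = 7.200 m.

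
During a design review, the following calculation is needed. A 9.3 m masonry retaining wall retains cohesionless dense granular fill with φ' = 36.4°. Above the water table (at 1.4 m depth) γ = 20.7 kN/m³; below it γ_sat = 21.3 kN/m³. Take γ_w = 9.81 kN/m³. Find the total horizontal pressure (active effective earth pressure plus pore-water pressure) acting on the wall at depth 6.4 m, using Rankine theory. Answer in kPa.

71.1 kPa

K_a = (1 − sin φ)/(1 + sin φ) = 0.2552.
γ' = 21.3 − 9.81 = 11.49 kN/m³.
Effective vertical stress at 6.4 m: σ'_v = 20.7×1.4 + 11.49×5.00 = 86.43 kPa.
σ'_h = K_a σ'_v = 0.2552 × 86.43 = 22.05 kPa; u = γ_w × 5.00 = 49.05 kPa.
Total σ_h = 22.05 + 49.05 = 71.10 kPa.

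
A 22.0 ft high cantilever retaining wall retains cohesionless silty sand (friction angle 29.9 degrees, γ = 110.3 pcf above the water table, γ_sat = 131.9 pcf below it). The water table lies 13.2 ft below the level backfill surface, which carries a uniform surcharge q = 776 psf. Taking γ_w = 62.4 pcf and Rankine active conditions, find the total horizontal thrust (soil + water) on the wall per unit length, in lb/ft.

K_a = tan²(45° − φ/2) = 0.3347.
γ' = 131.9 − 62.4 = 69.50 pcf. h₂ = H − d_w = 8.8 ft.
σ'_h: at surface K_a·q = 259.7; at WT K_a(q+γd_w) = 747.0; at base K_a(q+γd_w+γ'h₂) = 951.7 psf.
P₁ = ½(259.7+747.0)×13.2 = 6644; P₂ = ½(747.0+951.7)×8.8 = 7474; P_w = ½γ_w h₂² = 2416.
Total = 6644+7474+2416 = 16530 lb/ft.

16500 lb/ft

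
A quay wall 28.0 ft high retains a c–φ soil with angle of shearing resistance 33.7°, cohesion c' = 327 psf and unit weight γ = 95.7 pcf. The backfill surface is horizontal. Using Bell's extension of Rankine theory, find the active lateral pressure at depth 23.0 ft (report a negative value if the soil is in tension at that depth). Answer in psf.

K_a = (1 − sin φ)/(1 + sin φ) = 0.2863.
σ_a = K_a γ z − 2c√K_a = 0.2863×95.7×23.0 − 2×327×0.5351 = 280.2 psf.

280 psf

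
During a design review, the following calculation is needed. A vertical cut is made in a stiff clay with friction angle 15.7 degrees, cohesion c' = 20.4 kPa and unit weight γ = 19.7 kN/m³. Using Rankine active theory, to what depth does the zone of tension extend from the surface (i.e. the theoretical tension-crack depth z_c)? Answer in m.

2.73 m

K_a = tan²(45° − 15.7°/2) = 0.5741; √K_a = 0.7577.
The active pressure is zero where K_a γ z = 2c√K_a, so z_c = 2c/(γ√K_a) = 2×20.4/(19.7×0.7577) = 2.733 m.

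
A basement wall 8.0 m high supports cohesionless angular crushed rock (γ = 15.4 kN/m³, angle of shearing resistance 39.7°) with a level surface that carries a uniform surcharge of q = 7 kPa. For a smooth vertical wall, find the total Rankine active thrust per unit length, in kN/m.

121 kN/m

K_a = tan²(45° − φ/2) = 0.2204.
Soil triangle: ½ K_a γ H² = 0.5×0.2204×15.4×8.0² = 108.6 kN/m.
Surcharge rectangle: K_a q H = 0.2204×7×8.0 = 12.34 kN/m.
Total = 108.6 + 12.34 = 121.0 kN/m.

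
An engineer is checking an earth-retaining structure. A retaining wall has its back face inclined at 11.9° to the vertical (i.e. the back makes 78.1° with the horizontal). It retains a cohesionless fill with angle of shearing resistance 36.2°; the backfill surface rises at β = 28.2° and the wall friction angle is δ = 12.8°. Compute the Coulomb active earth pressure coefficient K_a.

0.526

K_a = sin²(α+φ) / [sin²α · sin(α−δ) · (1 + √{sin(φ+δ)sin(φ−β) / (sin(α−δ)sin(α+β))})²].
With α = 78.1°, φ = 36.2°, δ = 12.8°, β = 28.2°: K_a = 0.5262.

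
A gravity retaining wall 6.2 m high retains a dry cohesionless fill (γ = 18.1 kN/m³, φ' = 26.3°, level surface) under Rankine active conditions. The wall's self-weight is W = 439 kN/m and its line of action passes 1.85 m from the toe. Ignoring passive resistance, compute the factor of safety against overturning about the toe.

2.93

K_a = tan²(45° − 26.3°/2) = 0.3859.
P_a = ½K_aγH² = 0.5×0.3859×18.1×6.2² = 134.3 kN/m, acting at H/3 = 2.067 m above the base.
Overturning moment M_o = P_a × H/3 = 134.3 × 2.067 = 277.5.
Resisting moment M_r = W × 1.85 = 439 × 1.85 = 812.2.
FS_overturning = M_r/M_o = 812.2/277.5 = 2.927.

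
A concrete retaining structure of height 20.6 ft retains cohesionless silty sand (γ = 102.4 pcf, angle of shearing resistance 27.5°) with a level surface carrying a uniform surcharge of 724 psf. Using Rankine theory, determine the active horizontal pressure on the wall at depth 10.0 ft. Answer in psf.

644 psf

K_a = (1 − sin φ)/(1 + sin φ) = 0.3682.
σ_v = γz + q = 102.4 × 10.0 + 724 = 1748 psf.
σ_h = K_a σ_v = 0.3682 × 1748 = 643.7 psf.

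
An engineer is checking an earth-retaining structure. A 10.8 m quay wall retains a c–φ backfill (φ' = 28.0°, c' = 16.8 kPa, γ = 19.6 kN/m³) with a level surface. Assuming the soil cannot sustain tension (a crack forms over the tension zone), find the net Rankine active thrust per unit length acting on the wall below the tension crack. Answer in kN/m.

K_a = 0.3610; √K_a = 0.6009.
Tension-crack depth z_c = 2c/(γ√K_a) = 2×16.8/(19.6×0.6009) = 2.853 m.
σ_a at base = K_a γ H − 2c√K_a = 0.3610×19.6×10.8 − 2×16.8×0.6009 = 56.23 kPa.
P_a = ½ × 56.23 × (H − z_c) = 0.5×56.23×7.947 = 223.4 kN/m.

223 kN/m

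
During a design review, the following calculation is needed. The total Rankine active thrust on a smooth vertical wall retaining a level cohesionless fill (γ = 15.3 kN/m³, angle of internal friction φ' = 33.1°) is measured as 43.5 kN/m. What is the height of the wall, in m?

K_a = 0.2936. P_a = ½ K_a γ H² ⇒ H = √(2P_a/(K_a γ)).
H = √(2×43.5/(0.2936×15.3)) = 4.401 m.

4.40 m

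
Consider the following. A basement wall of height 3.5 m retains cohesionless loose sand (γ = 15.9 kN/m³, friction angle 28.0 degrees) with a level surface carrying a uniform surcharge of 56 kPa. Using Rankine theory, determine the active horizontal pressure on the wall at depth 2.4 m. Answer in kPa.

K_a = (1 − sin φ)/(1 + sin φ) = 0.3610.
σ_v = γz + q = 15.9 × 2.4 + 56 = 94.16 kPa.
σ_h = K_a σ_v = 0.3610 × 94.16 = 33.99 kPa.

34.0 kPa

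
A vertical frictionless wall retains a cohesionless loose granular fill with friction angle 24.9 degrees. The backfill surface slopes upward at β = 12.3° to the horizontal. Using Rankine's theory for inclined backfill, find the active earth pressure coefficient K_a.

K_a = cos β · (cos β − √(cos²β − cos²φ)) / (cos β + √(cos²β − cos²φ)).
cos β = 0.9770, cos φ = 0.9070, √(cos²β − cos²φ) = 0.3632.
K_a = 0.9770 × (0.9770 − 0.3632)/(0.9770 + 0.3632) = 0.4475.

0.448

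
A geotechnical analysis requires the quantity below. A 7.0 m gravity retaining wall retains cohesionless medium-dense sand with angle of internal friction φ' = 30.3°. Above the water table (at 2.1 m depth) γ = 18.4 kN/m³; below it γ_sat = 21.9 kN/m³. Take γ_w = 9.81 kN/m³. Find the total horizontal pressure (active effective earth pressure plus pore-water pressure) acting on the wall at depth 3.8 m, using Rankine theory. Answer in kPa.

K_a = (1 − sin φ)/(1 + sin φ) = 0.3293.
γ' = 21.9 − 9.81 = 12.09 kN/m³.
Effective vertical stress at 3.8 m: σ'_v = 18.4×2.1 + 12.09×1.70 = 59.19 kPa.
σ'_h = K_a σ'_v = 0.3293 × 59.19 = 19.49 kPa; u = γ_w × 1.70 = 16.68 kPa.
Total σ_h = 19.49 + 16.68 = 36.17 kPa.

36.2 kPa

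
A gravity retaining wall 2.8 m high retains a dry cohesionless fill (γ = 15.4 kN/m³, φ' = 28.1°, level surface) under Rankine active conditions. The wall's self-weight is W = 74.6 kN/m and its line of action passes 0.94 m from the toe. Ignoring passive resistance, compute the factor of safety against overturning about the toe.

K_a = tan²(45° − 28.1°/2) = 0.3596.
P_a = ½K_aγH² = 0.5×0.3596×15.4×2.8² = 21.71 kN/m, acting at H/3 = 0.9333 m above the base.
Overturning moment M_o = P_a × H/3 = 21.71 × 0.9333 = 20.26.
Resisting moment M_r = W × 0.94 = 74.6 × 0.94 = 70.12.
FS_overturning = M_r/M_o = 70.12/20.26 = 3.461.

3.46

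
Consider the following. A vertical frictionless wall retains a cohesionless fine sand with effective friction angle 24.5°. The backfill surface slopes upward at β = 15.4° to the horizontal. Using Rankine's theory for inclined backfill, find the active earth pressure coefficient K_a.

0.485

K_a = cos β · (cos β − √(cos²β − cos²φ)) / (cos β + √(cos²β − cos²φ)).
cos β = 0.9641, cos φ = 0.9100, √(cos²β − cos²φ) = 0.3185.
K_a = 0.9641 × (0.9641 − 0.3185)/(0.9641 + 0.3185) = 0.4853.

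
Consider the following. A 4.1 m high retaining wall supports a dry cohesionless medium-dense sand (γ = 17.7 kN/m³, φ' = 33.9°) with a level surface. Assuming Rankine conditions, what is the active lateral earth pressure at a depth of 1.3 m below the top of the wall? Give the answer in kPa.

6.53 kPa

K_a = (1 − sin φ)/(1 + sin φ) = 0.2839.
σ_h = K_a γ z = 0.2839 × 17.7 × 1.3 = 6.533 kPa.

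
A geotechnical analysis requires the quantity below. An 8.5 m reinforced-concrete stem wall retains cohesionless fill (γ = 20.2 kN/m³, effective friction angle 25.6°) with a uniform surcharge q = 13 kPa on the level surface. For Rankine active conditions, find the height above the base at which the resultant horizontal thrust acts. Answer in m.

3.02 m

K_a = 0.3966.
Triangular part P₁ = ½K_aγH² = 289.4 at H/3 = 2.833 m; rectangular part P₂ = K_a q H = 43.82 at H/2 = 4.250 m.
ȳ = (P₁·2.833 + P₂·4.250)/(P₁+P₂) = 3.020 m.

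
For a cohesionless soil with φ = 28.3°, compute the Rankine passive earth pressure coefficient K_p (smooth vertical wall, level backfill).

K_p = (1 + sin φ)/(1 − sin φ) = tan²(45° + 28.3°/2) = 2.803.

2.80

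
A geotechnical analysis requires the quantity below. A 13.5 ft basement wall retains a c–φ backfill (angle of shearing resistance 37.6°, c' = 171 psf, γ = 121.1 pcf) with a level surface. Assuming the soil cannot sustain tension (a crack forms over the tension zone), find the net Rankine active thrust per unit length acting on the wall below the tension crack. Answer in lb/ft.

883 lb/ft

K_a = 0.2421; √K_a = 0.4921.
Tension-crack depth z_c = 2c/(γ√K_a) = 2×171/(121.1×0.4921) = 5.739 ft.
σ_a at base = K_a γ H − 2c√K_a = 0.2421×121.1×13.5 − 2×171×0.4921 = 227.6 psf.
P_a = ½ × 227.6 × (H − z_c) = 0.5×227.6×7.761 = 883.0 lb/ft.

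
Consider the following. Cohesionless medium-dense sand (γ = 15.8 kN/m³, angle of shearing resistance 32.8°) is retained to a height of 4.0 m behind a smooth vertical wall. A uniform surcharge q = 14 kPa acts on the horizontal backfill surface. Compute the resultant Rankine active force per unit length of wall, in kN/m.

K_a = tan²(45° − φ/2) = 0.2973.
Soil triangle: ½ K_a γ H² = 0.5×0.2973×15.8×4.0² = 37.57 kN/m.
Surcharge rectangle: K_a q H = 0.2973×14×4.0 = 16.65 kN/m.
Total = 37.57 + 16.65 = 54.22 kN/m.

54.2 kN/m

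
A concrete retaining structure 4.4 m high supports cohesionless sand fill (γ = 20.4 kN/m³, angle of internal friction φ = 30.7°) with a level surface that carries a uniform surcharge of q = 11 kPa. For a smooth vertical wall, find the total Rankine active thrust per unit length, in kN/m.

K_a = tan²(45° − φ/2) = 0.3240.
Soil triangle: ½ K_a γ H² = 0.5×0.3240×20.4×4.4² = 63.99 kN/m.
Surcharge rectangle: K_a q H = 0.3240×11×4.4 = 15.68 kN/m.
Total = 63.99 + 15.68 = 79.67 kN/m.

79.7 kN/m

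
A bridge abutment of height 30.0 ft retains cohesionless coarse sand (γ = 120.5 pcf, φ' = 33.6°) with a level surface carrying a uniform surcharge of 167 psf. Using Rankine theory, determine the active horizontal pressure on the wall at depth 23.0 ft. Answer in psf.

K_a = (1 − sin φ)/(1 + sin φ) = 0.2875.
σ_v = γz + q = 120.5 × 23.0 + 167 = 2938 psf.
σ_h = K_a σ_v = 0.2875 × 2938 = 844.8 psf.

845 psf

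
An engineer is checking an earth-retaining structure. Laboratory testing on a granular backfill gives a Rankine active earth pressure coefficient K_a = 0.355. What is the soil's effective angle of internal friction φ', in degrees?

K_a = tan²(45° − φ/2) ⇒ 45° − φ/2 = arctan(√0.355) = 30.79°.
φ = 2(45° − 30.79°) = 28.43°.

28.4°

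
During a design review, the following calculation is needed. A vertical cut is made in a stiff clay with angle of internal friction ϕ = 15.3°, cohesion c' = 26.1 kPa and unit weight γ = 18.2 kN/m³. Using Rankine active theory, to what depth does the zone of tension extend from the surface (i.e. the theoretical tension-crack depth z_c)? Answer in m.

K_a = tan²(45° − 15.3°/2) = 0.5824; √K_a = 0.7632.
The active pressure is zero where K_a γ z = 2c√K_a, so z_c = 2c/(γ√K_a) = 2×26.1/(18.2×0.7632) = 3.758 m.

3.76 m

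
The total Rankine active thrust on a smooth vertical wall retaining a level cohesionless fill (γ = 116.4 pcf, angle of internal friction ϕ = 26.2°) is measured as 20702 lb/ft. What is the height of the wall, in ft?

K_a = 0.3874. P_a = ½ K_a γ H² ⇒ H = √(2P_a/(K_a γ)).
H = √(2×20702/(0.3874×116.4)) = 30.30 ft.

30.3 ft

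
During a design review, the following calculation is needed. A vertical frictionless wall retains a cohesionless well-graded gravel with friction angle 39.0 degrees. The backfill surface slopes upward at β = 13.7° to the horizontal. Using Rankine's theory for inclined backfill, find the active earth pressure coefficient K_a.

K_a = cos β · (cos β − √(cos²β − cos²φ)) / (cos β + √(cos²β − cos²φ)).
cos β = 0.9715, cos φ = 0.7771, √(cos²β − cos²φ) = 0.5831.
K_a = 0.9715 × (0.9715 − 0.5831)/(0.9715 + 0.5831) = 0.2428.

0.243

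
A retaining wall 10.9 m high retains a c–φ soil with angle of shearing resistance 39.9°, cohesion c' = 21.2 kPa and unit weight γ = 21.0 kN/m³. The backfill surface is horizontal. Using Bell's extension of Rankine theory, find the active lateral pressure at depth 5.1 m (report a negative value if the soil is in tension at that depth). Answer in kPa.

K_a = (1 − sin φ)/(1 + sin φ) = 0.2184.
σ_a = K_a γ z − 2c√K_a = 0.2184×21.0×5.1 − 2×21.2×0.4674 = 3.578 kPa.

3.58 kPa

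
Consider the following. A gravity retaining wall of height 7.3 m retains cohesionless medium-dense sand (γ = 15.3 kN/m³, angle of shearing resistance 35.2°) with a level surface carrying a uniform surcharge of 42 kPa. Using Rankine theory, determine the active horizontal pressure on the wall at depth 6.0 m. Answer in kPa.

K_a = (1 − sin φ)/(1 + sin φ) = 0.2687.
σ_v = γz + q = 15.3 × 6.0 + 42 = 133.8 kPa.
σ_h = K_a σ_v = 0.2687 × 133.8 = 35.95 kPa.

36.0 kPa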